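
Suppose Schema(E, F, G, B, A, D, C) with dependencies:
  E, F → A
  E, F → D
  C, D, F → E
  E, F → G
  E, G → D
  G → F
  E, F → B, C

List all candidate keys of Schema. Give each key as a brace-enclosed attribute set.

{C, D, F}, {C, D, G}, {E, F}, {E, G}

{E, F} is a candidate key since {E, F}⁺ = {A, B, C, D, E, F, G} covers every attribute.
{E, G} is a candidate key since {E, G}⁺ = {A, B, C, D, E, F, G} covers every attribute.
{C, D, F} is a candidate key since {C, D, F}⁺ = {A, B, C, D, E, F, G} covers every attribute.
{C, D, G} is a candidate key since {C, D, G}⁺ = {A, B, C, D, E, F, G} covers every attribute.
These are minimal and exhaustive — every other superkey contains one of them.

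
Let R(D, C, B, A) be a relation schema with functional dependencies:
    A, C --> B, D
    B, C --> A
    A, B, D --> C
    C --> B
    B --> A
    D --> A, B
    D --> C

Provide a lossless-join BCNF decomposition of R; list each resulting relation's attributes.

{A, B}; {B, C, D}

Candidate keys of the original relation: {C}, {D}.
In {A, B, C, D}, {B} is not a superkey ({B}⁺ restricted to this set is {A, B}), so split on B --> A into {A, B} and {B, C, D}.
{A, B} has no BCNF violation.
{B, C, D} has no BCNF violation.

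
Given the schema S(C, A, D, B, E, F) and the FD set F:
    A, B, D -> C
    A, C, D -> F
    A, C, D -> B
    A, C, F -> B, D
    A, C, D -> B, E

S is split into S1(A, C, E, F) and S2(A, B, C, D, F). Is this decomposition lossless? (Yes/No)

Yes

The shared attributes are {A, C, F} and {A, C, F}⁺ = {A, B, C, D, E, F}.
S1 is contained in that closure, so S1 ∩ S2 -> S1 holds and the join is lossless.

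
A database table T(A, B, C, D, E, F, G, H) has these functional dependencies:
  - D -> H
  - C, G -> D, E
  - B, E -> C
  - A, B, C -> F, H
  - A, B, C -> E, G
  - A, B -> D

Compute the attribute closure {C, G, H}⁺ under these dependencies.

{C, D, E, G, H}

Start with {C, G, H}.
C, G -> D, E applies; add {D, E} → now {C, D, E, G, H}.
No further FD applies.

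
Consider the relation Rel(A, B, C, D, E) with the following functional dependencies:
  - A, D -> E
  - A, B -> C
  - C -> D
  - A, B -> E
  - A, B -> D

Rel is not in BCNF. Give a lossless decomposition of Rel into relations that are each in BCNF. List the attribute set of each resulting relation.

{A, B, C}; {A, D, E}; {C, D}

Candidate key of the original relation: {A, B}.
In {A, B, C, D, E}, {A, D} is not a superkey ({A, D}⁺ restricted to this set is {A, D, E}), so split on A, D -> E into {A, D, E} and {A, B, C, D}.
{A, D, E} has no BCNF violation.
In {A, B, C, D}, {C} is not a superkey ({C}⁺ restricted to this set is {C, D}), so split on C -> D into {C, D} and {A, B, C}.
{C, D} has no BCNF violation.
{A, B, C} has no BCNF violation.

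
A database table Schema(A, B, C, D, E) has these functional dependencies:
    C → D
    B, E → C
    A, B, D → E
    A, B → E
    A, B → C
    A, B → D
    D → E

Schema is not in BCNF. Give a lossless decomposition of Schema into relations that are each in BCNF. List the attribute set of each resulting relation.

{A, B, C}; {C, D}; {D, E}

Candidate key of the original relation: {A, B}.
In {A, B, C, D, E}, {C} is not a superkey ({C}⁺ restricted to this set is {C, D, E}), so split on C → D, E into {C, D, E} and {A, B, C}.
In {C, D, E}, {D} is not a superkey ({D}⁺ restricted to this set is {D, E}), so split on D → E into {D, E} and {C, D}.
{D, E} is in BCNF.
{C, D} is in BCNF.
{A, B, C} is in BCNF.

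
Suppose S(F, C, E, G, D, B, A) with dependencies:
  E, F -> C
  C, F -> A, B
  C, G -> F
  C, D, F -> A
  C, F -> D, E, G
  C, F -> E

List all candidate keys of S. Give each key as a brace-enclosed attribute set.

Closure of {C, F} is {A, B, C, D, E, F, G}, the whole schema; {C, F} is a candidate key.
Closure of {C, G} is {A, B, C, D, E, F, G}, the whole schema; {C, G} is a candidate key.
Closure of {E, F} is {A, B, C, D, E, F, G}, the whole schema; {E, F} is a candidate key.
No proper subset of any of these is a key, and no other minimal superkey exists.

{C, F}, {C, G}, {E, F}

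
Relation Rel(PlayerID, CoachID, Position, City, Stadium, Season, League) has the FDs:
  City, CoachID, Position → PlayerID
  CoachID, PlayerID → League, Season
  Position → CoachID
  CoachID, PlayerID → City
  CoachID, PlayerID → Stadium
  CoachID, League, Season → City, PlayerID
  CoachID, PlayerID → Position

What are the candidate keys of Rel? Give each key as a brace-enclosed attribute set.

{City, Position}⁺ = {City, CoachID, League, PlayerID, Position, Season, Stadium}, which is every attribute, so {City, Position} is a candidate key.
{CoachID, PlayerID}⁺ = {City, CoachID, League, PlayerID, Position, Season, Stadium}, which is every attribute, so {CoachID, PlayerID} is a candidate key.
{PlayerID, Position}⁺ = {City, CoachID, League, PlayerID, Position, Season, Stadium}, which is every attribute, so {PlayerID, Position} is a candidate key.
{CoachID, League, Season}⁺ = {City, CoachID, League, PlayerID, Position, Season, Stadium}, which is every attribute, so {CoachID, League, Season} is a candidate key.
{League, Position, Season}⁺ = {City, CoachID, League, PlayerID, Position, Season, Stadium}, which is every attribute, so {League, Position, Season} is a candidate key.
These are minimal and exhaustive — every other superkey contains one of them.

{City, Position}, {CoachID, League, Season}, {CoachID, PlayerID}, {League, Position, Season}, {PlayerID, Position}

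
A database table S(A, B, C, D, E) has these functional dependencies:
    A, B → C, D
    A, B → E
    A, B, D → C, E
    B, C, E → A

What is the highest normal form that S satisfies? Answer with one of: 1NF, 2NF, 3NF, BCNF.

Candidate keys: {A, B}, {B, C, E}. Prime attributes: {A, B, C, E}.
The left-hand side of every FD is a superkey, so BCNF is satisfied.

BCNF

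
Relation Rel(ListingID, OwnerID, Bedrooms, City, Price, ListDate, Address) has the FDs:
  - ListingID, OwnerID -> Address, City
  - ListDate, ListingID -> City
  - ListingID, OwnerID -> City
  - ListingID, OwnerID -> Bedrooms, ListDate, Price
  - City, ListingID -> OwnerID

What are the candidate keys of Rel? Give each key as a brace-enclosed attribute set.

No FD produces {ListingID}, so it must be in every candidate key.
Closure of {City, ListingID} is {Address, Bedrooms, City, ListDate, ListingID, OwnerID, Price}, the whole schema; {City, ListingID} is a candidate key.
Closure of {ListDate, ListingID} is {Address, Bedrooms, City, ListDate, ListingID, OwnerID, Price}, the whole schema; {ListDate, ListingID} is a candidate key.
Closure of {ListingID, OwnerID} is {Address, Bedrooms, City, ListDate, ListingID, OwnerID, Price}, the whole schema; {ListingID, OwnerID} is a candidate key.
No proper subset of any of these is a key, and no other minimal superkey exists.

{City, ListingID}, {ListDate, ListingID}, {ListingID, OwnerID}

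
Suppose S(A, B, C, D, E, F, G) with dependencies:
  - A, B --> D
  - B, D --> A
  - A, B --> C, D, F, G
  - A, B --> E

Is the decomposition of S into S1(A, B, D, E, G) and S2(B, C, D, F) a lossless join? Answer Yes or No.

Common attributes: {B, D}; their closure is {A, B, C, D, E, F, G}.
Since S1 ⊆ {A, B, C, D, E, F, G}, the intersection is a superkey of S1; the decomposition is lossless.

Yes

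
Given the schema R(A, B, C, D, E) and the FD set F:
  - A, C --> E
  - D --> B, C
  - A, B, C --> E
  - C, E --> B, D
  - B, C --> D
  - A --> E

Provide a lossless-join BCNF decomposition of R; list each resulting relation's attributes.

Candidate keys of the original relation: {A, C}, {A, D}.
Within {A, B, C, D, E}: {D}⁺ ∩ {A, B, C, D, E} = {B, C, D}, not the whole set, so D --> B, C violates BCNF; decompose into {B, C, D} and {A, D, E}.
{B, C, D} has no BCNF violation.
Within {A, D, E}: {A}⁺ ∩ {A, D, E} = {A, E}, not the whole set, so A --> E violates BCNF; decompose into {A, E} and {A, D}.
{A, E} has no BCNF violation.
{A, D} has no BCNF violation.

{A, D}; {A, E}; {B, C, D}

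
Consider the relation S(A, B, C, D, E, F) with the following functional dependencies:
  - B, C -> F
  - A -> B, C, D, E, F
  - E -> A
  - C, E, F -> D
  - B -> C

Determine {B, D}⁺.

Start with {B, D}.
B -> C applies; add {C} → now {B, C, D}.
B, C -> F applies; add {F} → now {B, C, D, F}.
No further FD applies.

{B, C, D, F}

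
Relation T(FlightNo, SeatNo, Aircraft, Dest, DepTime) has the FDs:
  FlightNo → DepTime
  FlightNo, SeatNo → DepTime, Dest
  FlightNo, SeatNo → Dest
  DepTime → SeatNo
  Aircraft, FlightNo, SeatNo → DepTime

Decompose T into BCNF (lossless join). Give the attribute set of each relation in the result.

{Aircraft, FlightNo}; {DepTime, Dest, FlightNo}; {DepTime, SeatNo}

Candidate key of the original relation: {Aircraft, FlightNo}.
Within {Aircraft, DepTime, Dest, FlightNo, SeatNo}: {FlightNo}⁺ ∩ {Aircraft, DepTime, Dest, FlightNo, SeatNo} = {DepTime, Dest, FlightNo, SeatNo}, not the whole set, so FlightNo → DepTime, Dest, SeatNo violates BCNF; decompose into {DepTime, Dest, FlightNo, SeatNo} and {Aircraft, FlightNo}.
Within {DepTime, Dest, FlightNo, SeatNo}: {DepTime}⁺ ∩ {DepTime, Dest, FlightNo, SeatNo} = {DepTime, SeatNo}, not the whole set, so DepTime → SeatNo violates BCNF; decompose into {DepTime, SeatNo} and {DepTime, Dest, FlightNo}.
{DepTime, SeatNo} is in BCNF.
{DepTime, Dest, FlightNo} is in BCNF.
{Aircraft, FlightNo} is in BCNF.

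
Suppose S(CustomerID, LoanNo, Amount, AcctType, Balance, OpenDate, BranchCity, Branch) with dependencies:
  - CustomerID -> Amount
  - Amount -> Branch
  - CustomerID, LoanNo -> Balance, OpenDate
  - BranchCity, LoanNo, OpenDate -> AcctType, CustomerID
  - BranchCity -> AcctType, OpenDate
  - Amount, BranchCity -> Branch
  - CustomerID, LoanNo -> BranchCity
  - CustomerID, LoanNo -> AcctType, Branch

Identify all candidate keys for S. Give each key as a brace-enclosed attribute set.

{BranchCity, LoanNo}, {CustomerID, LoanNo}

Attributes never on any right-hand side: {LoanNo} — every candidate key must contain it.
{BranchCity, LoanNo}⁺ = {AcctType, Amount, Balance, Branch, BranchCity, CustomerID, LoanNo, OpenDate} — all of the relation — so {BranchCity, LoanNo} is a candidate key.
{CustomerID, LoanNo}⁺ = {AcctType, Amount, Balance, Branch, BranchCity, CustomerID, LoanNo, OpenDate} — all of the relation — so {CustomerID, LoanNo} is a candidate key.
Any other superkey properly contains one of these, so there are no further candidate keys.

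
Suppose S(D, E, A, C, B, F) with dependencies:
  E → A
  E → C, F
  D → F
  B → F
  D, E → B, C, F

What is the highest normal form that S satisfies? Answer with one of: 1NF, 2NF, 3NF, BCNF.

Candidate key: {D, E}. Prime attributes: {D, E}.
For E → A we have {E}⁺ = {A, C, E, F}; {E} is not a superkey, so BCNF fails.
E → A determines the non-prime attribute {A} from a non-superkey — 3NF is violated.
Since {D} ⊂ {D, E} and {D}⁺ ⊇ {F} with {F} non-prime, there is a partial dependency; 2NF fails.

1NF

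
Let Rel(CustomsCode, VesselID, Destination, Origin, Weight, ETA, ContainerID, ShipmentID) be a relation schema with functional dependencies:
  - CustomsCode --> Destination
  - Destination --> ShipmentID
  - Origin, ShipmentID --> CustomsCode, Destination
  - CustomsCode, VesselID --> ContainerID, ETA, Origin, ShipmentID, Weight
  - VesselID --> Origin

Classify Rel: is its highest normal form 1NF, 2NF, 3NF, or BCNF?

1NF

Candidate keys: {CustomsCode, VesselID}, {Destination, VesselID}, {ShipmentID, VesselID}. Prime attributes: {CustomsCode, Destination, ShipmentID, VesselID}.
For CustomsCode --> Destination we have {CustomsCode}⁺ = {CustomsCode, Destination, ShipmentID}; {CustomsCode} is not a superkey, so BCNF fails.
VesselID --> Origin determines the non-prime attribute {Origin} from a non-superkey — 3NF is violated.
{VesselID} is a proper subset of the key {CustomsCode, VesselID}, and {VesselID}⁺ contains the non-prime attribute {Origin} — a partial dependency, so 2NF is violated.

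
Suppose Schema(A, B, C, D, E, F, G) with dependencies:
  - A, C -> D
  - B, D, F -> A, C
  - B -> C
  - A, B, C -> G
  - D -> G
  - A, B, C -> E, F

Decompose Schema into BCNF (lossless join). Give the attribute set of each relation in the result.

Candidate keys of the original relation: {A, B}, {B, D, F}.
In {A, B, C, D, E, F, G}, {A, C} is not a superkey ({A, C}⁺ restricted to this set is {A, C, D, G}), so split on A, C -> D, G into {A, C, D, G} and {A, B, C, E, F}.
In {A, C, D, G}, {D} is not a superkey ({D}⁺ restricted to this set is {D, G}), so split on D -> G into {D, G} and {A, C, D}.
{D, G}: every determinant is a superkey — BCNF.
{A, C, D}: every determinant is a superkey — BCNF.
In {A, B, C, E, F}, {B} is not a superkey ({B}⁺ restricted to this set is {B, C}), so split on B -> C into {B, C} and {A, B, E, F}.
{B, C}: every determinant is a superkey — BCNF.
{A, B, E, F}: every determinant is a superkey — BCNF.

{A, B, E, F}; {A, C, D}; {B, C}; {D, G}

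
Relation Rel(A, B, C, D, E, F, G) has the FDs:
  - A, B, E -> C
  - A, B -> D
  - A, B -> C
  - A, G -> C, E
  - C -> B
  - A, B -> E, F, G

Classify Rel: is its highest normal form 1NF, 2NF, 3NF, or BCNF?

3NF

Candidate keys: {A, B}, {A, C}, {A, G}. Prime attributes: {A, B, C, G}.
C -> B breaks BCNF: {C}⁺ = {B, C}, so {C} is not a superkey.
Since {B} ⊆ prime attributes and every other non-superkey FD also has a prime right side, the schema is in 3NF.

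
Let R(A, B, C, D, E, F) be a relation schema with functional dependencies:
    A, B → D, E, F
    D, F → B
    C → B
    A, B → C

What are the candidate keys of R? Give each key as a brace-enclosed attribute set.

No FD produces {A}, so it must be in every candidate key.
{A, B}⁺ = {A, B, C, D, E, F}, which is every attribute, so {A, B} is a candidate key.
{A, C}⁺ = {A, B, C, D, E, F}, which is every attribute, so {A, C} is a candidate key.
{A, D, F}⁺ = {A, B, C, D, E, F}, which is every attribute, so {A, D, F} is a candidate key.
These are minimal and exhaustive — every other superkey contains one of them.

{A, B}, {A, C}, {A, D, F}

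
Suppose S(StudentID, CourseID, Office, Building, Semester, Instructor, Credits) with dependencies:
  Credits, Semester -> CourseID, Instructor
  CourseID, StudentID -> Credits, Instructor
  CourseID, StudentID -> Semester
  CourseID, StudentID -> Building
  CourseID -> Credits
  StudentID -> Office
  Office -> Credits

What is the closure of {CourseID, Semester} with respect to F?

{CourseID, Credits, Instructor, Semester}

Start with {CourseID, Semester}.
CourseID -> Credits applies; add {Credits} → now {CourseID, Credits, Semester}.
Credits, Semester -> CourseID, Instructor applies; add {Instructor} → now {CourseID, Credits, Instructor, Semester}.
No further FD applies.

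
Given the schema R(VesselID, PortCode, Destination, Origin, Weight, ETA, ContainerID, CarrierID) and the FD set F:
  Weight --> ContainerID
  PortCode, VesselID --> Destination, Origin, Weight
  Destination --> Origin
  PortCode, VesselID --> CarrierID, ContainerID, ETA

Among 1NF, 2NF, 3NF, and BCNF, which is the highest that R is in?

Candidate key: {PortCode, VesselID}. Prime attributes: {PortCode, VesselID}.
For Weight --> ContainerID we have {Weight}⁺ = {ContainerID, Weight}; {Weight} is not a superkey, so BCNF fails.
Because {ContainerID} is non-prime and the left side of Weight --> ContainerID is not a superkey, the relation is not in 3NF.
No non-prime attribute depends on a proper subset of any candidate key, so 2NF holds.

2NF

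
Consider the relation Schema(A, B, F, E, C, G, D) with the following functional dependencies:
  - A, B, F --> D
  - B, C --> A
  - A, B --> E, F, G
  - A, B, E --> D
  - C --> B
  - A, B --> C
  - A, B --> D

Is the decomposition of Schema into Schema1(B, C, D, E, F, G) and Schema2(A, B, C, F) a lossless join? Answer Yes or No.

Yes

Schema1 ∩ Schema2 = {B, C, F}; its closure under F is {A, B, C, D, E, F, G}.
This includes all of Schema1, so the common attributes are a superkey of Schema1 — the join is lossless.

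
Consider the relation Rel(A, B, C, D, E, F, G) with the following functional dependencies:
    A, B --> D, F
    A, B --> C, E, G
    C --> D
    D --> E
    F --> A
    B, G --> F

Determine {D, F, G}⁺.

{A, D, E, F, G}

Start with {D, F, G}.
D --> E applies; add {E} → now {D, E, F, G}.
F --> A applies; add {A} → now {A, D, E, F, G}.
No further FD applies.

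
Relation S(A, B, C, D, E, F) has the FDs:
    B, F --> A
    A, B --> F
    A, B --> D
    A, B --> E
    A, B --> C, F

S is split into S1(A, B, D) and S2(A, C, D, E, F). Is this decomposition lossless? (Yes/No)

No

S1 ∩ S2 = {A, D}; its closure under F is {A, D}.
The closure covers neither S1 nor S2 entirely; the join is not lossless.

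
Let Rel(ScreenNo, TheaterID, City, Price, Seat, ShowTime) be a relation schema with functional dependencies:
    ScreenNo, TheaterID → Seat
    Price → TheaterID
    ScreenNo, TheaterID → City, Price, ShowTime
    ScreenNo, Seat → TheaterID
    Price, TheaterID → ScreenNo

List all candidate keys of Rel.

Closure of {Price} is {City, Price, ScreenNo, Seat, ShowTime, TheaterID}, the whole schema; {Price} is a candidate key.
Closure of {ScreenNo, Seat} is {City, Price, ScreenNo, Seat, ShowTime, TheaterID}, the whole schema; {ScreenNo, Seat} is a candidate key.
Closure of {ScreenNo, TheaterID} is {City, Price, ScreenNo, Seat, ShowTime, TheaterID}, the whole schema; {ScreenNo, TheaterID} is a candidate key.
These are minimal and exhaustive — every other superkey contains one of them.

{Price}, {ScreenNo, Seat}, {ScreenNo, TheaterID}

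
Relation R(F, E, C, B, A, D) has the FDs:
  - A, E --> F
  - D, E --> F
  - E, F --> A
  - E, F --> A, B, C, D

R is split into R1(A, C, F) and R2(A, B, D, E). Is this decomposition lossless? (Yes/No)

No

R1 ∩ R2 = {A}; its closure under F is {A}.
The closure covers neither R1 nor R2 entirely; the join is not lossless.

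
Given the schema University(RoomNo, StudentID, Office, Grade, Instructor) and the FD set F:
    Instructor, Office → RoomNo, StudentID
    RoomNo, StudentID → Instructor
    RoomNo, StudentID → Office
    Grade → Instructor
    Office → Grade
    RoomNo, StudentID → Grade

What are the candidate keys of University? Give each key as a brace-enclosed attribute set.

{Office}, {RoomNo, StudentID}

{Office} is a candidate key since {Office}⁺ = {Grade, Instructor, Office, RoomNo, StudentID} covers every attribute.
{RoomNo, StudentID} is a candidate key since {RoomNo, StudentID}⁺ = {Grade, Instructor, Office, RoomNo, StudentID} covers every attribute.
Any other superkey properly contains one of these, so there are no further candidate keys.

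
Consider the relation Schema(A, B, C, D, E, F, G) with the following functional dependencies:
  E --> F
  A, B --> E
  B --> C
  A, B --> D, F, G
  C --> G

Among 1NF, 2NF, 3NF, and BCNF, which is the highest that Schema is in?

Candidate key: {A, B}. Prime attributes: {A, B}.
E --> F: {E}⁺ = {E, F}, which is not all of the attributes, so the left side is not a superkey — BCNF is violated.
Because {F} is non-prime and the left side of E --> F is not a superkey, the relation is not in 3NF.
{B} is a proper subset of the key {A, B}, and {B}⁺ contains the non-prime attributes {C, G} — a partial dependency, so 2NF is violated.

1NF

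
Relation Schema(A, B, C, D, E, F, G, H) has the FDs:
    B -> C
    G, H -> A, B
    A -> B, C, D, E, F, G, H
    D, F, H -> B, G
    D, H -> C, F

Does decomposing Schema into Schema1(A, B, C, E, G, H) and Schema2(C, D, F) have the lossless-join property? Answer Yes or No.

No

The shared attributes are {C} and {C}⁺ = {C}.
The closure covers neither Schema1 nor Schema2 entirely; the join is not lossless.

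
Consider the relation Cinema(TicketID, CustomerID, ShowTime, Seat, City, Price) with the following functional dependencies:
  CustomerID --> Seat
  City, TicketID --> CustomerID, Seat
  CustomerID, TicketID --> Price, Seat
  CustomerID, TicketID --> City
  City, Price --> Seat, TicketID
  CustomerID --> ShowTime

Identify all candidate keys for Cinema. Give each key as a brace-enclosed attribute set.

{City, Price}, {City, TicketID}, {CustomerID, TicketID}

Closure of {City, Price} is {City, CustomerID, Price, Seat, ShowTime, TicketID}, the whole schema; {City, Price} is a candidate key.
Closure of {City, TicketID} is {City, CustomerID, Price, Seat, ShowTime, TicketID}, the whole schema; {City, TicketID} is a candidate key.
Closure of {CustomerID, TicketID} is {City, CustomerID, Price, Seat, ShowTime, TicketID}, the whole schema; {CustomerID, TicketID} is a candidate key.
Any other superkey properly contains one of these, so there are no further candidate keys.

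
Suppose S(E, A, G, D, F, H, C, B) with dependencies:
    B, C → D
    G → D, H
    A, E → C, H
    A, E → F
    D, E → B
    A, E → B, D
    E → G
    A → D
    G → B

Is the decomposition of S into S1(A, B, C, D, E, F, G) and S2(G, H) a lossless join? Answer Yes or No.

Yes

The shared attributes are {G} and {G}⁺ = {B, D, G, H}.
S2 is contained in that closure, so S1 ∩ S2 → S2 holds and the join is lossless.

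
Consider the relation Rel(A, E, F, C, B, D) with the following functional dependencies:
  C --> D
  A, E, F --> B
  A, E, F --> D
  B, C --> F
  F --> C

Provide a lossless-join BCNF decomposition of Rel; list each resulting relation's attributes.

{A, B, C, E}; {B, F}; {C, D}; {C, F}

Candidate keys of the original relation: {A, B, C, E}, {A, E, F}.
In {A, B, C, D, E, F}, {C} is not a superkey ({C}⁺ restricted to this set is {C, D}), so split on C --> D into {C, D} and {A, B, C, E, F}.
{C, D} is in BCNF.
In {A, B, C, E, F}, {B, C} is not a superkey ({B, C}⁺ restricted to this set is {B, C, F}), so split on B, C --> F into {B, C, F} and {A, B, C, E}.
In {B, C, F}, {F} is not a superkey ({F}⁺ restricted to this set is {C, F}), so split on F --> C into {C, F} and {B, F}.
{C, F} is in BCNF.
{B, F} is in BCNF.
{A, B, C, E} is in BCNF.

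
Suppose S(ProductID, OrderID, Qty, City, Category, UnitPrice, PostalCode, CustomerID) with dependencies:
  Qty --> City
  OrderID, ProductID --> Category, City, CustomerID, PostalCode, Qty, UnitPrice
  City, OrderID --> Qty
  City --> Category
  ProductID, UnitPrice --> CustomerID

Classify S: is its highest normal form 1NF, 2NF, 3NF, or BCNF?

2NF

Candidate key: {OrderID, ProductID}. Prime attributes: {OrderID, ProductID}.
Qty --> City breaks BCNF: {Qty}⁺ = {Category, City, Qty}, so {Qty} is not a superkey.
Because {City} is non-prime and the left side of Qty --> City is not a superkey, the relation is not in 3NF.
Checking every proper subset of each key, none determines a non-prime attribute — 2NF is satisfied.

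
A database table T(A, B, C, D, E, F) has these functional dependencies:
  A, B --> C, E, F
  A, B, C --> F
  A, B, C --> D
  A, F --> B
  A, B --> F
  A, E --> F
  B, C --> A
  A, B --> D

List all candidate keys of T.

{A, B}⁺ = {A, B, C, D, E, F} — all of the relation — so {A, B} is a candidate key.
{A, E}⁺ = {A, B, C, D, E, F} — all of the relation — so {A, E} is a candidate key.
{A, F}⁺ = {A, B, C, D, E, F} — all of the relation — so {A, F} is a candidate key.
{B, C}⁺ = {A, B, C, D, E, F} — all of the relation — so {B, C} is a candidate key.
Any other superkey properly contains one of these, so there are no further candidate keys.

{A, B}, {A, E}, {A, F}, {B, C}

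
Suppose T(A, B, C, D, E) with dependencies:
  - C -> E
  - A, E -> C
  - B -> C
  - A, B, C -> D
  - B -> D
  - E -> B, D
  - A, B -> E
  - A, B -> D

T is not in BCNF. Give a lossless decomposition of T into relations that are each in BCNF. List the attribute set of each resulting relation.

Candidate keys of the original relation: {A, B}, {A, C}, {A, E}.
Within {A, B, C, D, E}: {C}⁺ ∩ {A, B, C, D, E} = {B, C, D, E}, not the whole set, so C -> B, D, E violates BCNF; decompose into {B, C, D, E} and {A, C}.
{B, C, D, E} is in BCNF.
{A, C} is in BCNF.

{A, C}; {B, C, D, E}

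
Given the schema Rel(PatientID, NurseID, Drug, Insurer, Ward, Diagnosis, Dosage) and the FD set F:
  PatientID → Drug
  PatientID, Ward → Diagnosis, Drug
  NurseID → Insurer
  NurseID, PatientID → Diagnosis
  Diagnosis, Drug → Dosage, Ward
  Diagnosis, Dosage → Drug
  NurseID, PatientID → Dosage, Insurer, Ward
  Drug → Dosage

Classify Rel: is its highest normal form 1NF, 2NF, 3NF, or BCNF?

1NF

Candidate key: {NurseID, PatientID}. Prime attributes: {NurseID, PatientID}.
PatientID → Drug: {PatientID}⁺ = {Dosage, Drug, PatientID}, which is not all of the attributes, so the left side is not a superkey — BCNF is violated.
Because {Drug} is non-prime and the left side of PatientID → Drug is not a superkey, the relation is not in 3NF.
{NurseID} is a proper subset of the key {NurseID, PatientID}, and {NurseID}⁺ contains the non-prime attribute {Insurer} — a partial dependency, so 2NF is violated.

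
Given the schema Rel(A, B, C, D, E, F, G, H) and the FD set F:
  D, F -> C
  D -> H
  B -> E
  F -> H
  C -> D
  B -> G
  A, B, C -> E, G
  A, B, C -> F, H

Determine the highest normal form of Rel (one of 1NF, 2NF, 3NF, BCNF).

Candidate keys: {A, B, C}, {A, B, D, F}. Prime attributes: {A, B, C, D, F}.
For D, F -> C we have {D, F}⁺ = {C, D, F, H}; {D, F} is not a superkey, so BCNF fails.
Because {H} is non-prime and the left side of D -> H is not a superkey, the relation is not in 3NF.
The proper key subset {B} of {A, B, C} determines non-prime {E, G}, so the relation is not even in 2NF.

1NF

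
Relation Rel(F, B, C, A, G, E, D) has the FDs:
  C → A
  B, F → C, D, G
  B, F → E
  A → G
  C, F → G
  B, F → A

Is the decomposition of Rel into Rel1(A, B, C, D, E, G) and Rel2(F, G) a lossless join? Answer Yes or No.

No

The shared attributes are {G} and {G}⁺ = {G}.
The closure covers neither Rel1 nor Rel2 entirely; the join is not lossless.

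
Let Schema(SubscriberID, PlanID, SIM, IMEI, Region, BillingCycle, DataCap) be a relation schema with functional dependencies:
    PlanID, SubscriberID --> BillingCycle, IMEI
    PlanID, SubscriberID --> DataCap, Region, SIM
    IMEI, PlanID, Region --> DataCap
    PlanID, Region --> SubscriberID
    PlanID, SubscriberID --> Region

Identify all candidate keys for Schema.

{PlanID, Region}, {PlanID, SubscriberID}

Attributes never on any right-hand side: {PlanID} — every candidate key must contain it.
{PlanID, Region}⁺ = {BillingCycle, DataCap, IMEI, PlanID, Region, SIM, SubscriberID}, which is every attribute, so {PlanID, Region} is a candidate key.
{PlanID, SubscriberID}⁺ = {BillingCycle, DataCap, IMEI, PlanID, Region, SIM, SubscriberID}, which is every attribute, so {PlanID, SubscriberID} is a candidate key.
No proper subset of any of these is a key, and no other minimal superkey exists.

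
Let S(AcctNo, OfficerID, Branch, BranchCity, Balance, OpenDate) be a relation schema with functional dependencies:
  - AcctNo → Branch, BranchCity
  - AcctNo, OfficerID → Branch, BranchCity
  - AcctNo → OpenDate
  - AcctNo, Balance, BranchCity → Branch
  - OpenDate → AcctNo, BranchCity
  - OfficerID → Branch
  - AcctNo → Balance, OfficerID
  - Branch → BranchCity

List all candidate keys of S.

{AcctNo}⁺ = {AcctNo, Balance, Branch, BranchCity, OfficerID, OpenDate} — all of the relation — so {AcctNo} is a candidate key.
{OpenDate}⁺ = {AcctNo, Balance, Branch, BranchCity, OfficerID, OpenDate} — all of the relation — so {OpenDate} is a candidate key.
These are minimal and exhaustive — every other superkey contains one of them.

{AcctNo}, {OpenDate}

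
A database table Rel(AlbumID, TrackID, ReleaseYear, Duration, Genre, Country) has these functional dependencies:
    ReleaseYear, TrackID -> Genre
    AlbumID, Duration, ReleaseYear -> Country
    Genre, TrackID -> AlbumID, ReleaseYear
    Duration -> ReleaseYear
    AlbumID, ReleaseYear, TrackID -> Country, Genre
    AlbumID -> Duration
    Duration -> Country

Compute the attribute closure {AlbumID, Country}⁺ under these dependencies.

Start with {AlbumID, Country}.
AlbumID -> Duration applies; add {Duration} → now {AlbumID, Country, Duration}.
Duration -> ReleaseYear applies; add {ReleaseYear} → now {AlbumID, Country, Duration, ReleaseYear}.
No further FD applies.

{AlbumID, Country, Duration, ReleaseYear}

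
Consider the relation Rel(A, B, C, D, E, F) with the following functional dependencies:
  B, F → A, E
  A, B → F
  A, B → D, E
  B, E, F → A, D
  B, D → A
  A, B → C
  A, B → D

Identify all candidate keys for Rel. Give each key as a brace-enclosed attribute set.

No FD produces {B}, so it must be in every candidate key.
{A, B}⁺ = {A, B, C, D, E, F} — all of the relation — so {A, B} is a candidate key.
{B, D}⁺ = {A, B, C, D, E, F} — all of the relation — so {B, D} is a candidate key.
{B, F}⁺ = {A, B, C, D, E, F} — all of the relation — so {B, F} is a candidate key.
Any other superkey properly contains one of these, so there are no further candidate keys.

{A, B}, {B, D}, {B, F}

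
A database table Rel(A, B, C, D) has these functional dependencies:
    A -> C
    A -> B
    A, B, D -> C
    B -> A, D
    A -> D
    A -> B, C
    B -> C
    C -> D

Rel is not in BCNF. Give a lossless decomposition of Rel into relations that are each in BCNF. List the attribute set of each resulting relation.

Candidate keys of the original relation: {A}, {B}.
In {A, B, C, D}, {C} is not a superkey ({C}⁺ restricted to this set is {C, D}), so split on C -> D into {C, D} and {A, B, C}.
{C, D}: every determinant is a superkey — BCNF.
{A, B, C}: every determinant is a superkey — BCNF.

{A, B, C}; {C, D}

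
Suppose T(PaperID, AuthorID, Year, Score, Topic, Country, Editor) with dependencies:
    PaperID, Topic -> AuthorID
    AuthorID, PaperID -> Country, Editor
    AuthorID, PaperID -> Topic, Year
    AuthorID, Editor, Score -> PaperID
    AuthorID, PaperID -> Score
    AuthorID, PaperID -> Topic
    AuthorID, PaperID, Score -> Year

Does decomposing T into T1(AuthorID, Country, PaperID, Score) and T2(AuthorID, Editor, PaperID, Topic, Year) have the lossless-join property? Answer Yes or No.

The shared attributes are {AuthorID, PaperID} and {AuthorID, PaperID}⁺ = {AuthorID, Country, Editor, PaperID, Score, Topic, Year}.
Since T1 ⊆ {AuthorID, Country, Editor, PaperID, Score, Topic, Year}, the intersection is a superkey of T1; the decomposition is lossless.

Yes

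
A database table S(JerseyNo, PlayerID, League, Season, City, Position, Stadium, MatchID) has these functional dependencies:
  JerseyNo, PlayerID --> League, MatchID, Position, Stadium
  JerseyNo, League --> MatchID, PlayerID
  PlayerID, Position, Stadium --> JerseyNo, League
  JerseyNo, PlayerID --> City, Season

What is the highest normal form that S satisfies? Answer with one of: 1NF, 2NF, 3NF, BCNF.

BCNF

Candidate keys: {JerseyNo, League}, {JerseyNo, PlayerID}, {PlayerID, Position, Stadium}. Prime attributes: {JerseyNo, League, PlayerID, Position, Stadium}.
The left-hand side of every FD is a superkey, so BCNF is satisfied.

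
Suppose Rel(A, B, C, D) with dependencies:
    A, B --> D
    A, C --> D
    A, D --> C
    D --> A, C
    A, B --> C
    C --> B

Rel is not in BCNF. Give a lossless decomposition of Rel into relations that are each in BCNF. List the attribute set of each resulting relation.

{A, C, D}; {B, C}

Candidate keys of the original relation: {A, B}, {A, C}, {D}.
In {A, B, C, D}, {C} is not a superkey ({C}⁺ restricted to this set is {B, C}), so split on C --> B into {B, C} and {A, C, D}.
{B, C} is in BCNF.
{A, C, D} is in BCNF.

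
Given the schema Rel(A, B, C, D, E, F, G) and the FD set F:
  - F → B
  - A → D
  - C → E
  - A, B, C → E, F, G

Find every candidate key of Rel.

No FD produces {A, C}, so they must be in every candidate key.
{A, B, C}⁺ = {A, B, C, D, E, F, G}, which is every attribute, so {A, B, C} is a candidate key.
{A, C, F}⁺ = {A, B, C, D, E, F, G}, which is every attribute, so {A, C, F} is a candidate key.
These are minimal and exhaustive — every other superkey contains one of them.

{A, B, C}, {A, C, F}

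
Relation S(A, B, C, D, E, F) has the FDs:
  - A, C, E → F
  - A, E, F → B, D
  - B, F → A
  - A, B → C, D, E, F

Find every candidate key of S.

{A, B} is a candidate key since {A, B}⁺ = {A, B, C, D, E, F} covers every attribute.
{B, F} is a candidate key since {B, F}⁺ = {A, B, C, D, E, F} covers every attribute.
{A, C, E} is a candidate key since {A, C, E}⁺ = {A, B, C, D, E, F} covers every attribute.
{A, E, F} is a candidate key since {A, E, F}⁺ = {A, B, C, D, E, F} covers every attribute.
These are minimal and exhaustive — every other superkey contains one of them.

{A, B}, {A, C, E}, {A, E, F}, {B, F}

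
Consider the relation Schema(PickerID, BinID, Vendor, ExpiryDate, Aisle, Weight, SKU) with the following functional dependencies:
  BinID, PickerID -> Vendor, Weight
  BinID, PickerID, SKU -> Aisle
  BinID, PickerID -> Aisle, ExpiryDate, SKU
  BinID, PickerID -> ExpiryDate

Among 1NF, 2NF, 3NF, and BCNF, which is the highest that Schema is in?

Candidate key: {BinID, PickerID}. Prime attributes: {BinID, PickerID}.
The left-hand side of every FD is a superkey, so BCNF is satisfied.

BCNF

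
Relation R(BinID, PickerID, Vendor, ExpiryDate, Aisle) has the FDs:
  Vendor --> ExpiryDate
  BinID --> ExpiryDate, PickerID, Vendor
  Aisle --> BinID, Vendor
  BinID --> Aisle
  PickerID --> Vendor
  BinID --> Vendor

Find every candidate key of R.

{Aisle} is a candidate key since {Aisle}⁺ = {Aisle, BinID, ExpiryDate, PickerID, Vendor} covers every attribute.
{BinID} is a candidate key since {BinID}⁺ = {Aisle, BinID, ExpiryDate, PickerID, Vendor} covers every attribute.
These are minimal and exhaustive — every other superkey contains one of them.

{Aisle}, {BinID}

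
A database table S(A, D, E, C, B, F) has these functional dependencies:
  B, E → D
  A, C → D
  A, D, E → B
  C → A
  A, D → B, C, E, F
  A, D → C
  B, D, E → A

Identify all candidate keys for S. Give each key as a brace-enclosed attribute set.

{A, D}, {B, E}, {C}

Closure of {C} is {A, B, C, D, E, F}, the whole schema; {C} is a candidate key.
Closure of {A, D} is {A, B, C, D, E, F}, the whole schema; {A, D} is a candidate key.
Closure of {B, E} is {A, B, C, D, E, F}, the whole schema; {B, E} is a candidate key.
These are minimal and exhaustive — every other superkey contains one of them.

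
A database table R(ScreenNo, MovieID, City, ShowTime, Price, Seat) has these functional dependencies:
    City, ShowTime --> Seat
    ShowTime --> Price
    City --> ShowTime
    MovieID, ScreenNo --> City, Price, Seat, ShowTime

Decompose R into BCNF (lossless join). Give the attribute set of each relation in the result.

{City, MovieID, ScreenNo}; {City, Seat, ShowTime}; {Price, ShowTime}

Candidate key of the original relation: {MovieID, ScreenNo}.
In {City, MovieID, Price, ScreenNo, Seat, ShowTime}, {City, ShowTime} is not a superkey ({City, ShowTime}⁺ restricted to this set is {City, Price, Seat, ShowTime}), so split on City, ShowTime --> Price, Seat into {City, Price, Seat, ShowTime} and {City, MovieID, ScreenNo, ShowTime}.
In {City, Price, Seat, ShowTime}, {ShowTime} is not a superkey ({ShowTime}⁺ restricted to this set is {Price, ShowTime}), so split on ShowTime --> Price into {Price, ShowTime} and {City, Seat, ShowTime}.
{Price, ShowTime} has no BCNF violation.
{City, Seat, ShowTime} has no BCNF violation.
In {City, MovieID, ScreenNo, ShowTime}, {City} is not a superkey ({City}⁺ restricted to this set is {City, ShowTime}), so split on City --> ShowTime into {City, ShowTime} and {City, MovieID, ScreenNo}.
{City, ShowTime} has no BCNF violation.
{City, MovieID, ScreenNo} has no BCNF violation.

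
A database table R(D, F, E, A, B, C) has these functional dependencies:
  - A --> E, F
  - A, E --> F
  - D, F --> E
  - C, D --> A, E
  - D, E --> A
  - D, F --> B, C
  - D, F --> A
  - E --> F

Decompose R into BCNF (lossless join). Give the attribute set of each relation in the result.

Candidate keys of the original relation: {A, D}, {C, D}, {D, E}, {D, F}.
{A, B, C, D, E, F}: {A} determines {A, E, F} here but is not a superkey — split on A --> E, F, giving {A, E, F} and {A, B, C, D}.
{A, E, F}: {E} determines {E, F} here but is not a superkey — split on E --> F, giving {E, F} and {A, E}.
{E, F} has no BCNF violation.
{A, E} has no BCNF violation.
{A, B, C, D} has no BCNF violation.

{A, B, C, D}; {A, E}; {E, F}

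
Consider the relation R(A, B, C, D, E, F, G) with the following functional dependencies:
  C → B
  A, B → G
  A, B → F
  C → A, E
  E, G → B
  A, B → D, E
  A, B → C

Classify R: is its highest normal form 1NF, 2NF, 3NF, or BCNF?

3NF

Candidate keys: {A, B}, {A, E, G}, {C}. Prime attributes: {A, B, C, E, G}.
For E, G → B we have {E, G}⁺ = {B, E, G}; {E, G} is not a superkey, so BCNF fails.
Since {B} ⊆ prime attributes and every other non-superkey FD also has a prime right side, the schema is in 3NF.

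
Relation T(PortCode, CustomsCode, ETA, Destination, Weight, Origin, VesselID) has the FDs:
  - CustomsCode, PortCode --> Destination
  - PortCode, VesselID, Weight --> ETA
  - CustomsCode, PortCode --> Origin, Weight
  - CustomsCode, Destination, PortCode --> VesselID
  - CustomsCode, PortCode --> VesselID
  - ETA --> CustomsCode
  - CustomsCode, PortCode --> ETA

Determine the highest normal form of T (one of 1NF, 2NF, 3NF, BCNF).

Candidate keys: {CustomsCode, PortCode}, {ETA, PortCode}, {PortCode, VesselID, Weight}. Prime attributes: {CustomsCode, ETA, PortCode, VesselID, Weight}.
For ETA --> CustomsCode we have {ETA}⁺ = {CustomsCode, ETA}; {ETA} is not a superkey, so BCNF fails.
Its right-hand attributes {CustomsCode} are all prime, as are those of every other non-superkey FD — the relation is in 3NF.

3NF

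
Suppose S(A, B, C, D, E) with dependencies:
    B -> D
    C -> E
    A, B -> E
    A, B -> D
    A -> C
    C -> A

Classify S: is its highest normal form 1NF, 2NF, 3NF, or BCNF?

Candidate keys: {A, B}, {B, C}. Prime attributes: {A, B, C}.
For B -> D we have {B}⁺ = {B, D}; {B} is not a superkey, so BCNF fails.
B -> D has non-prime {D} on the right and a non-superkey on the left, so 3NF fails.
The proper key subset {A} of {A, B} determines non-prime {E}, so the relation is not even in 2NF.

1NF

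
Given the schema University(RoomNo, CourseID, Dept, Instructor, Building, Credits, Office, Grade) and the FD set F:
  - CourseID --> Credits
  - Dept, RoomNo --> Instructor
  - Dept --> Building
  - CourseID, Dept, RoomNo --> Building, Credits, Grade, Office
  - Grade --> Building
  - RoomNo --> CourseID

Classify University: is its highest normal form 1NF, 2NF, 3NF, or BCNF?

Candidate key: {Dept, RoomNo}. Prime attributes: {Dept, RoomNo}.
CourseID --> Credits: {CourseID}⁺ = {CourseID, Credits}, which is not all of the attributes, so the left side is not a superkey — BCNF is violated.
CourseID --> Credits determines the non-prime attribute {Credits} from a non-superkey — 3NF is violated.
Since {Dept} ⊂ {Dept, RoomNo} and {Dept}⁺ ⊇ {Building} with {Building} non-prime, there is a partial dependency; 2NF fails.

1NF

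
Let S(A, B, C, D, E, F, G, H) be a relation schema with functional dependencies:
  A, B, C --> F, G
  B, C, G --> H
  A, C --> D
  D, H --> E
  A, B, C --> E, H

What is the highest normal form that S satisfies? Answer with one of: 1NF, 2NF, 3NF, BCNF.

Candidate key: {A, B, C}. Prime attributes: {A, B, C}.
For B, C, G --> H we have {B, C, G}⁺ = {B, C, G, H}; {B, C, G} is not a superkey, so BCNF fails.
B, C, G --> H has non-prime {H} on the right and a non-superkey on the left, so 3NF fails.
The proper key subset {A, C} of {A, B, C} determines non-prime {D}, so the relation is not even in 2NF.

1NF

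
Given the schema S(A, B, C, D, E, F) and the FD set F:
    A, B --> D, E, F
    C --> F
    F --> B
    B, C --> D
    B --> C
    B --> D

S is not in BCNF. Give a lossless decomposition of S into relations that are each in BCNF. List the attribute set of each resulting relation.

{A, C, E}; {B, C, D, F}

Candidate keys of the original relation: {A, B}, {A, C}, {A, F}.
Within {A, B, C, D, E, F}: {C}⁺ ∩ {A, B, C, D, E, F} = {B, C, D, F}, not the whole set, so C --> B, D, F violates BCNF; decompose into {B, C, D, F} and {A, C, E}.
{B, C, D, F} is in BCNF.
{A, C, E} is in BCNF.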